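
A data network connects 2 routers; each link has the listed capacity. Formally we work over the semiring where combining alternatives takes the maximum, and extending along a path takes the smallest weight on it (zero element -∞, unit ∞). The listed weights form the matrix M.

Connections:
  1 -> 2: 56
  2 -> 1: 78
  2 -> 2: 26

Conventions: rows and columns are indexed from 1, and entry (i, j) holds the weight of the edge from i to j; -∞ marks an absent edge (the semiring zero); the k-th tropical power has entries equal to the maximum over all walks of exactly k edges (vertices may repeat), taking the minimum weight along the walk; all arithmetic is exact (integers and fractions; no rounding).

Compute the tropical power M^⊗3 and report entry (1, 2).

M^⊗2:
  [56, 26]
  [26, 56]
M^⊗3:
  [26, 56]
  [56, 26]
Key observation: the optimum is the walk 1->2->1->2, with weight 56 min 78 min 56 = 56.
Optimal value attained by: walk 1->2->1->2.
Answer: (M^⊗3)[1][2] = 56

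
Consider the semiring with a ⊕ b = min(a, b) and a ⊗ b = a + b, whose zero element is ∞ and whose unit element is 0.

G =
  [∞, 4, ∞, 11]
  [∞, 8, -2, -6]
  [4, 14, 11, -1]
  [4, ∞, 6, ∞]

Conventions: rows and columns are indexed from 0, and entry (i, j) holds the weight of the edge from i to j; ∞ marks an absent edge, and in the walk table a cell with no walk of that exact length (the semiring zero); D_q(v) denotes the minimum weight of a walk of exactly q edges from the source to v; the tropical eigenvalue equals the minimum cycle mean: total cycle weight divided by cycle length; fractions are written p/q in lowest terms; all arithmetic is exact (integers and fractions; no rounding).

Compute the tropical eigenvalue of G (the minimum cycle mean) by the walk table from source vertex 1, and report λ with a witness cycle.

q=0: [∞, 0, ∞, ∞]
q=1: [∞, 8, -2, -6]
q=2: [-2, 12, 0, -3]
q=3: [1, 2, 3, -1]
q=4: [3, 5, 0, -4]
Optimal cycle mean attained by: cycle 0->1->3->0, total 4 + (-6) + 4, length 3.
Answer: λ = 2/3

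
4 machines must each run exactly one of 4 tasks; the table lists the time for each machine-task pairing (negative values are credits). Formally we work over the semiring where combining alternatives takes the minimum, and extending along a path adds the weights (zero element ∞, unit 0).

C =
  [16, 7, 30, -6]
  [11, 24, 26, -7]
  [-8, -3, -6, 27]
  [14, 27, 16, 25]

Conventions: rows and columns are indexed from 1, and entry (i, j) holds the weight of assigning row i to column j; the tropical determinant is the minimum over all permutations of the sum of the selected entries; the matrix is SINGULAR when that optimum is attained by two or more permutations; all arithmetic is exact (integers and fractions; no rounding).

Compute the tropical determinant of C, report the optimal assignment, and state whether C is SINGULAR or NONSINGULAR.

σ = (1, 2, 3, 4): 16 + 24 + (-6) + 25 = 59
σ = (1, 2, 4, 3): 16 + 24 + 27 + 16 = 83
σ = (1, 3, 2, 4): 16 + 26 + (-3) + 25 = 64
σ = (1, 3, 4, 2): 16 + 26 + 27 + 27 = 96
σ = (1, 4, 2, 3): 16 + (-7) + (-3) + 16 = 22
σ = (1, 4, 3, 2): 16 + (-7) + (-6) + 27 = 30
σ = (2, 1, 3, 4): 7 + 11 + (-6) + 25 = 37
σ = (2, 1, 4, 3): 7 + 11 + 27 + 16 = 61
σ = (2, 3, 1, 4): 7 + 26 + (-8) + 25 = 50
σ = (2, 3, 4, 1): 7 + 26 + 27 + 14 = 74
σ = (2, 4, 1, 3): 7 + (-7) + (-8) + 16 = 8
σ = (2, 4, 3, 1): 7 + (-7) + (-6) + 14 = 8
σ = (3, 1, 2, 4): 30 + 11 + (-3) + 25 = 63
σ = (3, 1, 4, 2): 30 + 11 + 27 + 27 = 95
σ = (3, 2, 1, 4): 30 + 24 + (-8) + 25 = 71
σ = (3, 2, 4, 1): 30 + 24 + 27 + 14 = 95
σ = (3, 4, 1, 2): 30 + (-7) + (-8) + 27 = 42
σ = (3, 4, 2, 1): 30 + (-7) + (-3) + 14 = 34
σ = (4, 1, 2, 3): (-6) + 11 + (-3) + 16 = 18
σ = (4, 1, 3, 2): (-6) + 11 + (-6) + 27 = 26
σ = (4, 2, 1, 3): (-6) + 24 + (-8) + 16 = 26
σ = (4, 2, 3, 1): (-6) + 24 + (-6) + 14 = 26
σ = (4, 3, 1, 2): (-6) + 26 + (-8) + 27 = 39
σ = (4, 3, 2, 1): (-6) + 26 + (-3) + 14 = 31
Optimal value attained by: σ = (2, 4, 1, 3).
Answer: det⊕(C) = 8; verdict: SINGULAR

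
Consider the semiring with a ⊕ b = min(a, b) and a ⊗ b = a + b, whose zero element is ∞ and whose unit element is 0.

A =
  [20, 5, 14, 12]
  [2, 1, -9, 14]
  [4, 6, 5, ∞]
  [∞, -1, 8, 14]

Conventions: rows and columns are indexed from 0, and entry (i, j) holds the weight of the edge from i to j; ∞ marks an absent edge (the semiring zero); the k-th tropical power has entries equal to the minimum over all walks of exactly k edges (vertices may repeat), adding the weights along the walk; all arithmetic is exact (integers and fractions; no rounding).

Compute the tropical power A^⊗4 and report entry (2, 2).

A^⊗2:
  [7, 6, -4, 19]
  [-5, -3, -8, 14]
  [8, 7, -3, 16]
  [1, 0, -10, 13]
A^⊗3:
  [0, 2, -3, 19]
  [-4, -2, -12, 7]
  [1, 3, -2, 20]
  [-6, -4, -9, 13]
A^⊗4:
  [1, 3, -7, 12]
  [-8, -6, -11, 8]
  [2, 4, -6, 13]
  [-5, -3, -13, 6]
Key observation: the optimum is the walk 2->1->2->1->2, with weight 6 + (-9) + 6 + (-9) = -6.
Optimal value attained by: walk 2->1->2->1->2.
Answer: (A^⊗4)[2][2] = -6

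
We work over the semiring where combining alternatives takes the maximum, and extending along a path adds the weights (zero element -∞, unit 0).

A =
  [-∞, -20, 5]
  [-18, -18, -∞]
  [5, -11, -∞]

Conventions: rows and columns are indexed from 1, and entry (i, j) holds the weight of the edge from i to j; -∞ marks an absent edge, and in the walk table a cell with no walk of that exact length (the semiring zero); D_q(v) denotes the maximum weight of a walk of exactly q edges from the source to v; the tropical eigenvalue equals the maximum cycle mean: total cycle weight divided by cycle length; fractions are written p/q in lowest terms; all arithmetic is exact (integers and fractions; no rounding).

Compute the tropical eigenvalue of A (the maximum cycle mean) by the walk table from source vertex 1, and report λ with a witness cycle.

q=0: [0, -∞, -∞]
q=1: [-∞, -20, 5]
q=2: [10, -6, -∞]
q=3: [-24, -10, 15]
Optimal cycle mean attained by: cycle 1->3->1, total 5 + 5, length 2.
Answer: λ = 5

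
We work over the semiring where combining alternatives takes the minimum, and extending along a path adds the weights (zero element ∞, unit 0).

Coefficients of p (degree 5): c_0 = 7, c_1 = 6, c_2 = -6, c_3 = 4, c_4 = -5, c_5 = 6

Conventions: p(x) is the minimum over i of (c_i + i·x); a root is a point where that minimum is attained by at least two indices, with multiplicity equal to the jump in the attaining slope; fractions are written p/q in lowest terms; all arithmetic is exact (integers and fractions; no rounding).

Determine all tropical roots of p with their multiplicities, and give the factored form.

hull edge (i=0, c=7) to (i=2, c=-6): slope -13/2, span 2
hull edge (i=2, c=-6) to (i=4, c=-5): slope 1/2, span 2
hull edge (i=4, c=-5) to (i=5, c=6): slope 11, span 1
Factored form: p(x) = 6 ⊗ (x ⊕ (-11)) ⊗ (x ⊕ (-1/2)) ⊗ (x ⊕ (-1/2)) ⊗ (x ⊕ 13/2) ⊗ (x ⊕ 13/2)
Answer: roots = -11 (mult 1), -1/2 (mult 2), 13/2 (mult 2)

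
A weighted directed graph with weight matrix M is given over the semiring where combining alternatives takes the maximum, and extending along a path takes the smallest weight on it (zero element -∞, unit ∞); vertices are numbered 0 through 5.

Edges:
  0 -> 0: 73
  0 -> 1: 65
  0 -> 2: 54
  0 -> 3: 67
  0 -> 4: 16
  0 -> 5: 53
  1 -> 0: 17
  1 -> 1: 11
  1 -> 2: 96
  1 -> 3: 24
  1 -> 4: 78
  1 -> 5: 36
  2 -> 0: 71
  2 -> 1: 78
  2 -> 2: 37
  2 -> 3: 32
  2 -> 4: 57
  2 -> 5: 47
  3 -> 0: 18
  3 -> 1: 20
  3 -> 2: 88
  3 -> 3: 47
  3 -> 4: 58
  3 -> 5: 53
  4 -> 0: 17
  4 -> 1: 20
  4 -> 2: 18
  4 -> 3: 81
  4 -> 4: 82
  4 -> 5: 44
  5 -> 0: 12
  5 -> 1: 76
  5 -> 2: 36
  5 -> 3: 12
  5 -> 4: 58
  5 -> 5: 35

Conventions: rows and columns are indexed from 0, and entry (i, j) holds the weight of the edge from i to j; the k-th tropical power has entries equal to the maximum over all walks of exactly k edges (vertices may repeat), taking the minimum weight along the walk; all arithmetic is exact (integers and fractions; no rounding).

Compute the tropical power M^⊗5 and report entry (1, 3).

M^⊗2:
  [73, 65, 67, 67, 65, 53]
  [71, 78, 37, 78, 78, 47]
  [71, 65, 78, 67, 78, 53]
  [71, 78, 47, 58, 58, 47]
  [18, 44, 81, 81, 82, 53]
  [36, 36, 76, 58, 76, 44]
M^⊗3:
  [73, 67, 67, 67, 65, 53]
  [71, 65, 78, 78, 78, 53]
  [71, 78, 67, 78, 78, 53]
  [71, 65, 78, 67, 78, 53]
  [71, 78, 81, 81, 82, 53]
  [71, 76, 58, 76, 76, 53]
M^⊗4:
  [73, 67, 67, 67, 67, 53]
  [71, 78, 78, 78, 78, 53]
  [71, 67, 78, 78, 78, 53]
  [71, 78, 67, 78, 78, 53]
  [71, 78, 81, 81, 82, 53]
  [71, 65, 76, 76, 76, 53]
M^⊗5:
  [73, 67, 67, 67, 67, 53]
  [71, 78, 78, 78, 78, 53]
  [71, 78, 78, 78, 78, 53]
  [71, 67, 78, 78, 78, 53]
  [71, 78, 81, 81, 82, 53]
  [71, 76, 76, 76, 76, 53]
Key observation: the optimum is the walk 1->2->1->4->4->3, with weight 96 min 78 min 78 min 82 min 81 = 78.
Optimal value attained by: walk 1->2->1->4->4->3.
Answer: (M^⊗5)[1][3] = 78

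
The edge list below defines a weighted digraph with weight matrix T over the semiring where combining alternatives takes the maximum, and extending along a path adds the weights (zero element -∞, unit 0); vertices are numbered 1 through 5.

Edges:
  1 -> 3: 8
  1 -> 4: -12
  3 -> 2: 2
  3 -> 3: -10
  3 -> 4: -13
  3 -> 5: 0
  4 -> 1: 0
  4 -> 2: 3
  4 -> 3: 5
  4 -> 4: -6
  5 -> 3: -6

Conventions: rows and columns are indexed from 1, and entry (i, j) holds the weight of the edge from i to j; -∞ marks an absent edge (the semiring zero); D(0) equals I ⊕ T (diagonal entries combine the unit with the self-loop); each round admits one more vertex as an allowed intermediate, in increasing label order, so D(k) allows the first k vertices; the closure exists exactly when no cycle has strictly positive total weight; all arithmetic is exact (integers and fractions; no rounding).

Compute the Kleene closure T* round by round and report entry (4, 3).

D(0):
  [0, -∞, 8, -12, -∞]
  [-∞, 0, -∞, -∞, -∞]
  [-∞, 2, 0, -13, 0]
  [0, 3, 5, 0, -∞]
  [-∞, -∞, -6, -∞, 0]
D(1):
  [0, -∞, 8, -12, -∞]
  [-∞, 0, -∞, -∞, -∞]
  [-∞, 2, 0, -13, 0]
  [0, 3, 8, 0, -∞]
  [-∞, -∞, -6, -∞, 0]
D(2):
  [0, -∞, 8, -12, -∞]
  [-∞, 0, -∞, -∞, -∞]
  [-∞, 2, 0, -13, 0]
  [0, 3, 8, 0, -∞]
  [-∞, -∞, -6, -∞, 0]
D(3):
  [0, 10, 8, -5, 8]
  [-∞, 0, -∞, -∞, -∞]
  [-∞, 2, 0, -13, 0]
  [0, 10, 8, 0, 8]
  [-∞, -4, -6, -19, 0]
D(4):
  [0, 10, 8, -5, 8]
  [-∞, 0, -∞, -∞, -∞]
  [-13, 2, 0, -13, 0]
  [0, 10, 8, 0, 8]
  [-19, -4, -6, -19, 0]
D(5):
  [0, 10, 8, -5, 8]
  [-∞, 0, -∞, -∞, -∞]
  [-13, 2, 0, -13, 0]
  [0, 10, 8, 0, 8]
  [-19, -4, -6, -19, 0]
Answer: T*[4][3] = 8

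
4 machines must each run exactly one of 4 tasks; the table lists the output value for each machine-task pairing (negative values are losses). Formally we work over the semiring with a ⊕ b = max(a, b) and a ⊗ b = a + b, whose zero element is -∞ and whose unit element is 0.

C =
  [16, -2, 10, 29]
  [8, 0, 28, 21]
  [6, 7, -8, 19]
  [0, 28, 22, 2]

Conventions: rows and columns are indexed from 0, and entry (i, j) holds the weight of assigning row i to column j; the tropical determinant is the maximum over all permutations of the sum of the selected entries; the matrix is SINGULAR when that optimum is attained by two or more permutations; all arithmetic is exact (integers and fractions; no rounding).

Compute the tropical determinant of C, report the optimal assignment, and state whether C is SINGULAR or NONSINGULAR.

σ = (0, 1, 2, 3): 16 + 0 + (-8) + 2 = 10
σ = (0, 1, 3, 2): 16 + 0 + 19 + 22 = 57
σ = (0, 2, 1, 3): 16 + 28 + 7 + 2 = 53
σ = (0, 2, 3, 1): 16 + 28 + 19 + 28 = 91
σ = (0, 3, 1, 2): 16 + 21 + 7 + 22 = 66
σ = (0, 3, 2, 1): 16 + 21 + (-8) + 28 = 57
σ = (1, 0, 2, 3): (-2) + 8 + (-8) + 2 = 0
σ = (1, 0, 3, 2): (-2) + 8 + 19 + 22 = 47
σ = (1, 2, 0, 3): (-2) + 28 + 6 + 2 = 34
σ = (1, 2, 3, 0): (-2) + 28 + 19 + 0 = 45
σ = (1, 3, 0, 2): (-2) + 21 + 6 + 22 = 47
σ = (1, 3, 2, 0): (-2) + 21 + (-8) + 0 = 11
σ = (2, 0, 1, 3): 10 + 8 + 7 + 2 = 27
σ = (2, 0, 3, 1): 10 + 8 + 19 + 28 = 65
σ = (2, 1, 0, 3): 10 + 0 + 6 + 2 = 18
σ = (2, 1, 3, 0): 10 + 0 + 19 + 0 = 29
σ = (2, 3, 0, 1): 10 + 21 + 6 + 28 = 65
σ = (2, 3, 1, 0): 10 + 21 + 7 + 0 = 38
σ = (3, 0, 1, 2): 29 + 8 + 7 + 22 = 66
σ = (3, 0, 2, 1): 29 + 8 + (-8) + 28 = 57
σ = (3, 1, 0, 2): 29 + 0 + 6 + 22 = 57
σ = (3, 1, 2, 0): 29 + 0 + (-8) + 0 = 21
σ = (3, 2, 0, 1): 29 + 28 + 6 + 28 = 91
σ = (3, 2, 1, 0): 29 + 28 + 7 + 0 = 64
Optimal value attained by: σ = (0, 2, 3, 1).
Answer: det⊕(C) = 91; verdict: SINGULAR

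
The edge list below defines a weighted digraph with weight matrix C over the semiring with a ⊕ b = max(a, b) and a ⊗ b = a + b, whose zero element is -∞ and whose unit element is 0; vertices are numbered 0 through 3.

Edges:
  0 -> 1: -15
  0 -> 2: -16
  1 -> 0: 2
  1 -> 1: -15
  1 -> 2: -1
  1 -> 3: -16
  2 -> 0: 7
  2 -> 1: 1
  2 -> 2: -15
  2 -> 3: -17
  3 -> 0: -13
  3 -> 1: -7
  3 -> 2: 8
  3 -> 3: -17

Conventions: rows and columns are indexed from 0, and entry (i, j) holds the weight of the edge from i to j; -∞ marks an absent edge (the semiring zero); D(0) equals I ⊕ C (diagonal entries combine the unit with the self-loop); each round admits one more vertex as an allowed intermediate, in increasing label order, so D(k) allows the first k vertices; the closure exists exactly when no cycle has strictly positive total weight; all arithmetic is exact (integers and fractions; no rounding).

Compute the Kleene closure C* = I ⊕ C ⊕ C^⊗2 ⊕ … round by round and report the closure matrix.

D(0):
  [0, -15, -16, -∞]
  [2, 0, -1, -16]
  [7, 1, 0, -17]
  [-13, -7, 8, 0]
D(1):
  [0, -15, -16, -∞]
  [2, 0, -1, -16]
  [7, 1, 0, -17]
  [-13, -7, 8, 0]
D(2):
  [0, -15, -16, -31]
  [2, 0, -1, -16]
  [7, 1, 0, -15]
  [-5, -7, 8, 0]
D(3):
  [0, -15, -16, -31]
  [6, 0, -1, -16]
  [7, 1, 0, -15]
  [15, 9, 8, 0]
D(4):
  [0, -15, -16, -31]
  [6, 0, -1, -16]
  [7, 1, 0, -15]
  [15, 9, 8, 0]
Answer: C* = [[0, -15, -16, -31], [6, 0, -1, -16], [7, 1, 0, -15], [15, 9, 8, 0]]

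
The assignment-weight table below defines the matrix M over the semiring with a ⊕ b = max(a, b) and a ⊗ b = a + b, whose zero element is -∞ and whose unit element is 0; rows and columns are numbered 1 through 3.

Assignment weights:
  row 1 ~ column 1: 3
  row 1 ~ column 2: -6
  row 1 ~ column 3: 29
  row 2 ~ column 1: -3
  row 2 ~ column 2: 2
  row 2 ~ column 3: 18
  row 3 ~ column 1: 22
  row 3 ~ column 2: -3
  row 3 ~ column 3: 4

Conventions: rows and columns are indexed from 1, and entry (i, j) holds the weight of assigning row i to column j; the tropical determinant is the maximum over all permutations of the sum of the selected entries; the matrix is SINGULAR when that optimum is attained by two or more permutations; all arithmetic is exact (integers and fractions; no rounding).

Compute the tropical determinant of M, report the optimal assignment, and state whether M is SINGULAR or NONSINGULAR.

σ = (1, 2, 3): 3 + 2 + 4 = 9
σ = (1, 3, 2): 3 + 18 + (-3) = 18
σ = (2, 1, 3): (-6) + (-3) + 4 = -5
σ = (2, 3, 1): (-6) + 18 + 22 = 34
σ = (3, 1, 2): 29 + (-3) + (-3) = 23
σ = (3, 2, 1): 29 + 2 + 22 = 53
Optimal value attained by: σ = (3, 2, 1).
Answer: det⊕(M) = 53; verdict: NONSINGULAR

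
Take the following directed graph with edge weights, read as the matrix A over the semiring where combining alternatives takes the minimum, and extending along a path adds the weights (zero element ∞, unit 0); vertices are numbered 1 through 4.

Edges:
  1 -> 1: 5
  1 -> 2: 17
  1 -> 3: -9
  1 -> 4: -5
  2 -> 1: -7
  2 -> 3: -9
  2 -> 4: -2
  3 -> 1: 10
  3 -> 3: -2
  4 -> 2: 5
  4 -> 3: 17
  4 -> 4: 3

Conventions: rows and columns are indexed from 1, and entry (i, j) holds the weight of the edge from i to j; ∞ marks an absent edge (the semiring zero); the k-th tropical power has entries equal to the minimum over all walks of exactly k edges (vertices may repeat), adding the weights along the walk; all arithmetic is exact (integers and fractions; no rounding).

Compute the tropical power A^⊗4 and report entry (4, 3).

A^⊗2:
  [1, 0, -11, -2]
  [-2, 3, -16, -12]
  [8, 27, -4, 5]
  [-2, 8, -4, 3]
A^⊗3:
  [-7, 3, -13, -4]
  [-6, -7, -18, -9]
  [6, 10, -6, 3]
  [1, 8, -11, -7]
A^⊗4:
  [-4, 1, -16, -12]
  [-14, -4, -20, -11]
  [3, 8, -8, 1]
  [-1, -2, -13, -4]
Key observation: the optimum is the walk 4->2->1->3->3, with weight 5 + (-7) + (-9) + (-2) = -13.
Optimal value attained by: walk 4->2->1->3->3.
Answer: (A^⊗4)[4][3] = -13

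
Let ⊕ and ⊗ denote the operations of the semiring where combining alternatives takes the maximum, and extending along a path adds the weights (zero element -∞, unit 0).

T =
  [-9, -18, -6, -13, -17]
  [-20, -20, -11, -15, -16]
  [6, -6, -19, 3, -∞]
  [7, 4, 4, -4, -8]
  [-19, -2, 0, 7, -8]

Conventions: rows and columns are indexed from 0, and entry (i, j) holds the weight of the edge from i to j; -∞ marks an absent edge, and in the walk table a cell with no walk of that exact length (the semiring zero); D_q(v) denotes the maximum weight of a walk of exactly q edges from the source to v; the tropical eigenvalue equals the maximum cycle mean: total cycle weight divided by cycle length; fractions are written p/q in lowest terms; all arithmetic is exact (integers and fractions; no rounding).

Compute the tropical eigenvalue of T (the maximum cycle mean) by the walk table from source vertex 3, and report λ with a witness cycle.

q=0: [-∞, -∞, -∞, 0, -∞]
q=1: [7, 4, 4, -4, -8]
q=2: [10, 0, 1, 7, -10]
q=3: [14, 11, 11, 4, -1]
q=4: [17, 8, 8, 14, -3]
q=5: [21, 18, 18, 11, 6]
Optimal cycle mean attained by: cycle 2->3->2, total 3 + 4, length 2.
Answer: λ = 7/2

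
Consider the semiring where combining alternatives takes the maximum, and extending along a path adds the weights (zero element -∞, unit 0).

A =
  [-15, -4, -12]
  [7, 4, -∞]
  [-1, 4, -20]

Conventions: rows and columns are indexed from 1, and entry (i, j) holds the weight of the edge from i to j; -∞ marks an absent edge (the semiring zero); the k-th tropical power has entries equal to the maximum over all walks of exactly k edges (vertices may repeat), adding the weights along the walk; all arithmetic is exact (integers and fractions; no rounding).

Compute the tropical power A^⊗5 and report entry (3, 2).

A^⊗2:
  [3, 0, -27]
  [11, 8, -5]
  [11, 8, -13]
A^⊗3:
  [7, 4, -9]
  [15, 12, -1]
  [15, 12, -1]
A^⊗4:
  [11, 8, -5]
  [19, 16, 3]
  [19, 16, 3]
A^⊗5:
  [15, 12, -1]
  [23, 20, 7]
  [23, 20, 7]
Key observation: the optimum is the walk 3->2->2->2->2->2, with weight 4 + 4 + 4 + 4 + 4 = 20.
Optimal value attained by: walk 3->2->2->2->2->2.
Answer: (A^⊗5)[3][2] = 20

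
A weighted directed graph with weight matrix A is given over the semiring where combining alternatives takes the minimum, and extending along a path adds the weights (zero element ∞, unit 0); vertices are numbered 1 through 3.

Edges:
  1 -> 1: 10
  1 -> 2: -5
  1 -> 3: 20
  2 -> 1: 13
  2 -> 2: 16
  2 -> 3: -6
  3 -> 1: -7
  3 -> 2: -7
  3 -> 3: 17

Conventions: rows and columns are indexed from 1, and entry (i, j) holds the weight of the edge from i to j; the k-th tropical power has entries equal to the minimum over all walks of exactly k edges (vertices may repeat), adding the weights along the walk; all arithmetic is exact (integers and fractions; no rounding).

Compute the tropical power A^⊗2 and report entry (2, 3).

A^⊗2:
  [8, 5, -11]
  [-13, -13, 10]
  [3, -12, -13]
Key observation: the optimum is the walk 2->2->3, with weight 16 + (-6) = 10.
Optimal value attained by: walk 2->2->3.
Answer: (A^⊗2)[2][3] = 10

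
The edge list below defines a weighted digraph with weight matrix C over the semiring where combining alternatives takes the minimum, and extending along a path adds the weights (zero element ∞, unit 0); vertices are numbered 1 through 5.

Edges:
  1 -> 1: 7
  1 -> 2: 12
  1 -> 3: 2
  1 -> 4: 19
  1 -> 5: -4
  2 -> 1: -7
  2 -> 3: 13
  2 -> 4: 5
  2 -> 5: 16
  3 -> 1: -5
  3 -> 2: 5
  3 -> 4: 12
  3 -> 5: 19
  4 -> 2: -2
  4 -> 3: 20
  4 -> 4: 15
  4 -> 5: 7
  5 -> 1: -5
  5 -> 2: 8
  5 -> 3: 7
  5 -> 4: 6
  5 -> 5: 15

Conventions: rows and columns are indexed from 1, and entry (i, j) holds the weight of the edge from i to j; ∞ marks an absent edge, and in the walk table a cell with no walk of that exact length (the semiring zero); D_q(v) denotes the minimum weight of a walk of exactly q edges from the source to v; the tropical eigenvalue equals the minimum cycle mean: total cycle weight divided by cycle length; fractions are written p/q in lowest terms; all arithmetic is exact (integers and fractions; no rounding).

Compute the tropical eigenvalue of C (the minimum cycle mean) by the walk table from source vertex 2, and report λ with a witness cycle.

q=0: [∞, 0, ∞, ∞, ∞]
q=1: [-7, ∞, 13, 5, 16]
q=2: [0, 3, -5, 12, -11]
q=3: [-16, -3, -4, -5, -4]
q=4: [-10, -7, -14, 2, -20]
q=5: [-25, -12, -13, -14, -14]
Optimal cycle mean attained by: cycle 1->5->1, total (-4) + (-5), length 2.
Answer: λ = -9/2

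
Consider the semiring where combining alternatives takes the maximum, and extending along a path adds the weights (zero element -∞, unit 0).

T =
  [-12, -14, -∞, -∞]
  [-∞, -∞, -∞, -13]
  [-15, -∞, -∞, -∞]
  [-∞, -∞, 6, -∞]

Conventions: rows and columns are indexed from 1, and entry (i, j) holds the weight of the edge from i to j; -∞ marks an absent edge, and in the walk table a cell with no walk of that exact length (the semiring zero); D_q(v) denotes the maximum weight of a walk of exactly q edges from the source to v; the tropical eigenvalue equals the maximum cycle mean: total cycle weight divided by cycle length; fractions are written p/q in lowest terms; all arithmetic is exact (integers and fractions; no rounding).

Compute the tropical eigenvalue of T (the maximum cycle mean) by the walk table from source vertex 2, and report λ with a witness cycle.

q=0: [-∞, 0, -∞, -∞]
q=1: [-∞, -∞, -∞, -13]
q=2: [-∞, -∞, -7, -∞]
q=3: [-22, -∞, -∞, -∞]
q=4: [-34, -36, -∞, -∞]
Optimal cycle mean attained by: cycle 1->2->4->3->1, total (-14) + (-13) + 6 + (-15), length 4.
Answer: λ = -9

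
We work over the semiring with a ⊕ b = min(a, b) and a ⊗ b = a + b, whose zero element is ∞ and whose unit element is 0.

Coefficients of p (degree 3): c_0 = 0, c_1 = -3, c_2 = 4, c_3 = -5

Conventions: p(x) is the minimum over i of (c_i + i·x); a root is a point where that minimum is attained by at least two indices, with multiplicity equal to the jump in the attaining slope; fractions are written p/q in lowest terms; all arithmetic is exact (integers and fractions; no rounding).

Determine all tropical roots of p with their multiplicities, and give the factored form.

hull edge (i=0, c=0) to (i=1, c=-3): slope -3, span 1
hull edge (i=1, c=-3) to (i=3, c=-5): slope -1, span 2
Factored form: p(x) = -5 ⊗ (x ⊕ 1) ⊗ (x ⊕ 1) ⊗ (x ⊕ 3)
Answer: roots = 1 (mult 2), 3 (mult 1)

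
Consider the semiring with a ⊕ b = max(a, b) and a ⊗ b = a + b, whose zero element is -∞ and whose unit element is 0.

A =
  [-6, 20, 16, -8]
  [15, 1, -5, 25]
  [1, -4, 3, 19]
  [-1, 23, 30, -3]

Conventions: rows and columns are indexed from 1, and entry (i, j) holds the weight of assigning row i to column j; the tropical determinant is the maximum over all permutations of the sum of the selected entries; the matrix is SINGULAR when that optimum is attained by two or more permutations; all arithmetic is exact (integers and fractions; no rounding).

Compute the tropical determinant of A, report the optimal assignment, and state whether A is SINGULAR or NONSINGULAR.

σ = (1, 2, 3, 4): (-6) + 1 + 3 + (-3) = -5
σ = (1, 2, 4, 3): (-6) + 1 + 19 + 30 = 44
σ = (1, 3, 2, 4): (-6) + (-5) + (-4) + (-3) = -18
σ = (1, 3, 4, 2): (-6) + (-5) + 19 + 23 = 31
σ = (1, 4, 2, 3): (-6) + 25 + (-4) + 30 = 45
σ = (1, 4, 3, 2): (-6) + 25 + 3 + 23 = 45
σ = (2, 1, 3, 4): 20 + 15 + 3 + (-3) = 35
σ = (2, 1, 4, 3): 20 + 15 + 19 + 30 = 84
σ = (2, 3, 1, 4): 20 + (-5) + 1 + (-3) = 13
σ = (2, 3, 4, 1): 20 + (-5) + 19 + (-1) = 33
σ = (2, 4, 1, 3): 20 + 25 + 1 + 30 = 76
σ = (2, 4, 3, 1): 20 + 25 + 3 + (-1) = 47
σ = (3, 1, 2, 4): 16 + 15 + (-4) + (-3) = 24
σ = (3, 1, 4, 2): 16 + 15 + 19 + 23 = 73
σ = (3, 2, 1, 4): 16 + 1 + 1 + (-3) = 15
σ = (3, 2, 4, 1): 16 + 1 + 19 + (-1) = 35
σ = (3, 4, 1, 2): 16 + 25 + 1 + 23 = 65
σ = (3, 4, 2, 1): 16 + 25 + (-4) + (-1) = 36
σ = (4, 1, 2, 3): (-8) + 15 + (-4) + 30 = 33
σ = (4, 1, 3, 2): (-8) + 15 + 3 + 23 = 33
σ = (4, 2, 1, 3): (-8) + 1 + 1 + 30 = 24
σ = (4, 2, 3, 1): (-8) + 1 + 3 + (-1) = -5
σ = (4, 3, 1, 2): (-8) + (-5) + 1 + 23 = 11
σ = (4, 3, 2, 1): (-8) + (-5) + (-4) + (-1) = -18
Optimal value attained by: σ = (2, 1, 4, 3).
Answer: det⊕(A) = 84; verdict: NONSINGULAR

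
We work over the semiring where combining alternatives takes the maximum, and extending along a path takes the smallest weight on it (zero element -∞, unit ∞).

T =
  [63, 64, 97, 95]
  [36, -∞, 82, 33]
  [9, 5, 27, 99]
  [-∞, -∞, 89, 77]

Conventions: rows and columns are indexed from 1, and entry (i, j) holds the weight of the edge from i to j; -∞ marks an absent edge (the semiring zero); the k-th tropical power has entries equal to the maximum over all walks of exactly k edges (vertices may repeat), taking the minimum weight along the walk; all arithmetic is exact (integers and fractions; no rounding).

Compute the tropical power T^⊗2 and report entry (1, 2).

T^⊗2:
  [63, 63, 89, 97]
  [36, 36, 36, 82]
  [9, 9, 89, 77]
  [9, 5, 77, 89]
Key observation: the optimum is the walk 1->1->2, with weight 63 min 64 = 63.
Optimal value attained by: walk 1->1->2.
Answer: (T^⊗2)[1][2] = 63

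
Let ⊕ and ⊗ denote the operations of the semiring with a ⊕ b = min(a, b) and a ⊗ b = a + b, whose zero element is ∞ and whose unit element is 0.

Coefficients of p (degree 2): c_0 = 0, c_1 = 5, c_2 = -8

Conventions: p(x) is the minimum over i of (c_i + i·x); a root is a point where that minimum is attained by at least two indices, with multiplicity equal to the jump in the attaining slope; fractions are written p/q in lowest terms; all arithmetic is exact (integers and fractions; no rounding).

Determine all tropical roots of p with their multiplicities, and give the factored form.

hull edge (i=0, c=0) to (i=2, c=-8): slope -4, span 2
Factored form: p(x) = -8 ⊗ (x ⊕ 4) ⊗ (x ⊕ 4)
Answer: roots = 4 (mult 2)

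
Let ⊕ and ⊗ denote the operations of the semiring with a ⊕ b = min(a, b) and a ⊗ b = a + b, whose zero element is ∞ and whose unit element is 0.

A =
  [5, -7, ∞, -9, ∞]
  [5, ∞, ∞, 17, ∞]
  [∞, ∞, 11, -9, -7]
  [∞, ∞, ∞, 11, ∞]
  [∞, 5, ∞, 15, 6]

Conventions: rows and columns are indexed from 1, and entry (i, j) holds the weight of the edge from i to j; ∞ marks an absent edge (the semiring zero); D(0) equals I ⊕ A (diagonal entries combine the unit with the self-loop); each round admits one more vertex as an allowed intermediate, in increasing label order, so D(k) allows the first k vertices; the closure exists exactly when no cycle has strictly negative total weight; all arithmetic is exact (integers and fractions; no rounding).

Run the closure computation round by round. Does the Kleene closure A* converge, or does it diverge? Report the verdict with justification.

D(0):
  [0, -7, ∞, -9, ∞]
  [5, 0, ∞, 17, ∞]
  [∞, ∞, 0, -9, -7]
  [∞, ∞, ∞, 0, ∞]
  [∞, 5, ∞, 15, 0]
Detection: at round 1, diagonal entry (2, 2) turns strictly negative.
Key observation: the cycle 2->1->2 has total weight 5 + (-7), which is strictly negative.
Answer: DIVERGES — negative cycle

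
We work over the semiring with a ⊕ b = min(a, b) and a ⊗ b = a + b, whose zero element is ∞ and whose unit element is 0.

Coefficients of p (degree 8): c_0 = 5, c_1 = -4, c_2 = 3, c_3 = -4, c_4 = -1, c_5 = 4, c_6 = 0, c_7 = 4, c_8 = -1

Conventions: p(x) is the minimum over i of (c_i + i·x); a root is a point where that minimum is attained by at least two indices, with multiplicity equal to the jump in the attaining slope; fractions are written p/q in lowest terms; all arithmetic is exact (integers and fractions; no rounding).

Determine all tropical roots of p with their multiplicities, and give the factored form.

hull edge (i=0, c=5) to (i=1, c=-4): slope -9, span 1
hull edge (i=1, c=-4) to (i=3, c=-4): slope 0, span 2
hull edge (i=3, c=-4) to (i=8, c=-1): slope 3/5, span 5
Factored form: p(x) = -1 ⊗ (x ⊕ (-3/5)) ⊗ (x ⊕ (-3/5)) ⊗ (x ⊕ (-3/5)) ⊗ (x ⊕ (-3/5)) ⊗ (x ⊕ (-3/5)) ⊗ (x ⊕ 0) ⊗ (x ⊕ 0) ⊗ (x ⊕ 9)
Answer: roots = -3/5 (mult 5), 0 (mult 2), 9 (mult 1)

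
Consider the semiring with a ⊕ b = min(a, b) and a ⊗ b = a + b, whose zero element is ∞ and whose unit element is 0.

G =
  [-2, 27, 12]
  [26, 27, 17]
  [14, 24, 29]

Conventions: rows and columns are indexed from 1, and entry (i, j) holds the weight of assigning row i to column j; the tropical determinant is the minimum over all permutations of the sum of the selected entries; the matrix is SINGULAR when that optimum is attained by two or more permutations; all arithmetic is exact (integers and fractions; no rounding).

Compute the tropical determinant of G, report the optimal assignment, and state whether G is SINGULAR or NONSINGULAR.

σ = (1, 2, 3): (-2) + 27 + 29 = 54
σ = (1, 3, 2): (-2) + 17 + 24 = 39
σ = (2, 1, 3): 27 + 26 + 29 = 82
σ = (2, 3, 1): 27 + 17 + 14 = 58
σ = (3, 1, 2): 12 + 26 + 24 = 62
σ = (3, 2, 1): 12 + 27 + 14 = 53
Optimal value attained by: σ = (1, 3, 2).
Answer: det⊕(G) = 39; verdict: NONSINGULAR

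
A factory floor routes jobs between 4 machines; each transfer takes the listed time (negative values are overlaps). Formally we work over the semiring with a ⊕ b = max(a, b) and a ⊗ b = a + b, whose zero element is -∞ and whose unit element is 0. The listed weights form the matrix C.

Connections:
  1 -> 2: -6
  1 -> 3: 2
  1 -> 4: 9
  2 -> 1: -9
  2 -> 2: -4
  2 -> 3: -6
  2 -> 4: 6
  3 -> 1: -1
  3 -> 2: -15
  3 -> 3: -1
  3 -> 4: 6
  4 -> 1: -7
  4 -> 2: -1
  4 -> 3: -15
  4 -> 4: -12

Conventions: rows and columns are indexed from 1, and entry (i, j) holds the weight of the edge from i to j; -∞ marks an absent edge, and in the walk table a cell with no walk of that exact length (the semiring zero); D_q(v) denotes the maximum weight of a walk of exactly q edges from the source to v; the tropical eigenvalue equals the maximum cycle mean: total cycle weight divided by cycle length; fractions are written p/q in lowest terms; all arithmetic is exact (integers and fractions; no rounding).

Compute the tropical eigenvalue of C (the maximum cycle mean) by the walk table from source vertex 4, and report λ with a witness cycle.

q=0: [-∞, -∞, -∞, 0]
q=1: [-7, -1, -15, -12]
q=2: [-10, -5, -5, 5]
q=3: [-2, 4, -6, 1]
q=4: [-5, 0, 0, 10]
Optimal cycle mean attained by: cycle 2->4->2, total 6 + (-1), length 2.
Answer: λ = 5/2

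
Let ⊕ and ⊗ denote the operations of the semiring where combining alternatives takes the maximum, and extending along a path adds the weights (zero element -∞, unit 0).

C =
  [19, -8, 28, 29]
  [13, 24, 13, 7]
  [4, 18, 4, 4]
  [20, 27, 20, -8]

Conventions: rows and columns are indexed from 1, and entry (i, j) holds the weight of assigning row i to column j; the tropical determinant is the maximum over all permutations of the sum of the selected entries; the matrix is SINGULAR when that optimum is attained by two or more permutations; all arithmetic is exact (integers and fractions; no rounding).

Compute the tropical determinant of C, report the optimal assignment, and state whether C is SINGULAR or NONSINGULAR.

σ = (1, 2, 3, 4): 19 + 24 + 4 + (-8) = 39
σ = (1, 2, 4, 3): 19 + 24 + 4 + 20 = 67
σ = (1, 3, 2, 4): 19 + 13 + 18 + (-8) = 42
σ = (1, 3, 4, 2): 19 + 13 + 4 + 27 = 63
σ = (1, 4, 2, 3): 19 + 7 + 18 + 20 = 64
σ = (1, 4, 3, 2): 19 + 7 + 4 + 27 = 57
σ = (2, 1, 3, 4): (-8) + 13 + 4 + (-8) = 1
σ = (2, 1, 4, 3): (-8) + 13 + 4 + 20 = 29
σ = (2, 3, 1, 4): (-8) + 13 + 4 + (-8) = 1
σ = (2, 3, 4, 1): (-8) + 13 + 4 + 20 = 29
σ = (2, 4, 1, 3): (-8) + 7 + 4 + 20 = 23
σ = (2, 4, 3, 1): (-8) + 7 + 4 + 20 = 23
σ = (3, 1, 2, 4): 28 + 13 + 18 + (-8) = 51
σ = (3, 1, 4, 2): 28 + 13 + 4 + 27 = 72
σ = (3, 2, 1, 4): 28 + 24 + 4 + (-8) = 48
σ = (3, 2, 4, 1): 28 + 24 + 4 + 20 = 76
σ = (3, 4, 1, 2): 28 + 7 + 4 + 27 = 66
σ = (3, 4, 2, 1): 28 + 7 + 18 + 20 = 73
σ = (4, 1, 2, 3): 29 + 13 + 18 + 20 = 80
σ = (4, 1, 3, 2): 29 + 13 + 4 + 27 = 73
σ = (4, 2, 1, 3): 29 + 24 + 4 + 20 = 77
σ = (4, 2, 3, 1): 29 + 24 + 4 + 20 = 77
σ = (4, 3, 1, 2): 29 + 13 + 4 + 27 = 73
σ = (4, 3, 2, 1): 29 + 13 + 18 + 20 = 80
Optimal value attained by: σ = (4, 1, 2, 3).
Answer: det⊕(C) = 80; verdict: SINGULAR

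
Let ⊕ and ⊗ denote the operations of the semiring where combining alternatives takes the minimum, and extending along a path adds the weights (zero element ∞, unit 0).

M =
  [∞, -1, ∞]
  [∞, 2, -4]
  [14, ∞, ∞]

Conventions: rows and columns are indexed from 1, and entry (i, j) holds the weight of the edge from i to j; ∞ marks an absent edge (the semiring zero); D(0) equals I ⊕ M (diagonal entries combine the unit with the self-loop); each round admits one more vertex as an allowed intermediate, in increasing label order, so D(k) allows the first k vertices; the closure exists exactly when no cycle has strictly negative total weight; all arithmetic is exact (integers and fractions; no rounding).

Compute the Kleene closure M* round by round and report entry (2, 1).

D(0):
  [0, -1, ∞]
  [∞, 0, -4]
  [14, ∞, 0]
D(1):
  [0, -1, ∞]
  [∞, 0, -4]
  [14, 13, 0]
D(2):
  [0, -1, -5]
  [∞, 0, -4]
  [14, 13, 0]
D(3):
  [0, -1, -5]
  [10, 0, -4]
  [14, 13, 0]
Answer: M*[2][1] = 10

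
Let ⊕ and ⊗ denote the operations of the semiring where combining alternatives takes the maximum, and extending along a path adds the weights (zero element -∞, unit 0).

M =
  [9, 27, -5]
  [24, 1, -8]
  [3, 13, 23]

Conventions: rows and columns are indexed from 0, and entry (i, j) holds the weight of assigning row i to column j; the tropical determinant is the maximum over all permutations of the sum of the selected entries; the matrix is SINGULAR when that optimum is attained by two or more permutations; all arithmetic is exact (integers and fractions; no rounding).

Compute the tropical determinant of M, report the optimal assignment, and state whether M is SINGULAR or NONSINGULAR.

σ = (0, 1, 2): 9 + 1 + 23 = 33
σ = (0, 2, 1): 9 + (-8) + 13 = 14
σ = (1, 0, 2): 27 + 24 + 23 = 74
σ = (1, 2, 0): 27 + (-8) + 3 = 22
σ = (2, 0, 1): (-5) + 24 + 13 = 32
σ = (2, 1, 0): (-5) + 1 + 3 = -1
Optimal value attained by: σ = (1, 0, 2).
Answer: det⊕(M) = 74; verdict: NONSINGULAR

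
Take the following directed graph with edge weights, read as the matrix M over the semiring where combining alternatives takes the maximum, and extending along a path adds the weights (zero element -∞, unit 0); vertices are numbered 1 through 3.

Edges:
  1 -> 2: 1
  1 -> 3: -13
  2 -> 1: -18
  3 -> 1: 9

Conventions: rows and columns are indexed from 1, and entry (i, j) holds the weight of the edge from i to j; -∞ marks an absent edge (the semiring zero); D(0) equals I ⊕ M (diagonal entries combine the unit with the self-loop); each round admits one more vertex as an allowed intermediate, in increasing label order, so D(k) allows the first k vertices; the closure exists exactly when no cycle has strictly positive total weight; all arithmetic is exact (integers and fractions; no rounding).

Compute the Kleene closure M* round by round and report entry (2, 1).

D(0):
  [0, 1, -13]
  [-18, 0, -∞]
  [9, -∞, 0]
D(1):
  [0, 1, -13]
  [-18, 0, -31]
  [9, 10, 0]
D(2):
  [0, 1, -13]
  [-18, 0, -31]
  [9, 10, 0]
D(3):
  [0, 1, -13]
  [-18, 0, -31]
  [9, 10, 0]
Answer: M*[2][1] = -18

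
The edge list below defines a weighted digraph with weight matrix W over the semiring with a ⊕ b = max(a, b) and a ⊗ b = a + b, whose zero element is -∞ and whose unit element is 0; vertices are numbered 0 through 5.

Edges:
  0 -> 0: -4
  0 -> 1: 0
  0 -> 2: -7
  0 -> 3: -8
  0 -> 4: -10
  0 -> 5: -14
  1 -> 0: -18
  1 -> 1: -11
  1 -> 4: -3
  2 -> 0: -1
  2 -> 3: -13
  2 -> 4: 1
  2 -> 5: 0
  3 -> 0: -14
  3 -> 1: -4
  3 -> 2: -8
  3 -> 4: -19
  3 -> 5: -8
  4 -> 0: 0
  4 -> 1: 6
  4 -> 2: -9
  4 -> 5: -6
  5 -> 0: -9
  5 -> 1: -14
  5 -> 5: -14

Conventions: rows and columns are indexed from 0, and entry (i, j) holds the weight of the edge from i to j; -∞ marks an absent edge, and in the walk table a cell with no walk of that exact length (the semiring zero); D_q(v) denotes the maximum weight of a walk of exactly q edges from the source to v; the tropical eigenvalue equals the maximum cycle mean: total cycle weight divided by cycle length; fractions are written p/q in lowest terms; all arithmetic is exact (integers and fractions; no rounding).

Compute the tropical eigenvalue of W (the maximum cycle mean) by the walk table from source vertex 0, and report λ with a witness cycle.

q=0: [0, -∞, -∞, -∞, -∞, -∞]
q=1: [-4, 0, -7, -8, -10, -14]
q=2: [-8, -4, -11, -12, -3, -7]
q=3: [-3, 3, -12, -16, -7, -9]
q=4: [-7, -1, -10, -11, 0, -12]
q=5: [0, 6, -9, -15, -4, -6]
q=6: [-4, 2, -7, -8, 3, -9]
Optimal cycle mean attained by: cycle 1->4->1, total (-3) + 6, length 2.
Answer: λ = 3/2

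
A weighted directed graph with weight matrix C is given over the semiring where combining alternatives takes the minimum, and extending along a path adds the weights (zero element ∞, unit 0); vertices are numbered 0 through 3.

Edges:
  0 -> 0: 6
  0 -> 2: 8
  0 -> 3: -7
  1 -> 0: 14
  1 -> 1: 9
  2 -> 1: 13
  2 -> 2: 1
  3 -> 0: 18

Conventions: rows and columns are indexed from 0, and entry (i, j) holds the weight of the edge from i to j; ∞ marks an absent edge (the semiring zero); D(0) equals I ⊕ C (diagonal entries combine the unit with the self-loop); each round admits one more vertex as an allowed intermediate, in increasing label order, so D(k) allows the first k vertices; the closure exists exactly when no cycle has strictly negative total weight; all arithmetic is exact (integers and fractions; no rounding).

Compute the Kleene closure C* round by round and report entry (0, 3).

D(0):
  [0, ∞, 8, -7]
  [14, 0, ∞, ∞]
  [∞, 13, 0, ∞]
  [18, ∞, ∞, 0]
D(1):
  [0, ∞, 8, -7]
  [14, 0, 22, 7]
  [∞, 13, 0, ∞]
  [18, ∞, 26, 0]
D(2):
  [0, ∞, 8, -7]
  [14, 0, 22, 7]
  [27, 13, 0, 20]
  [18, ∞, 26, 0]
D(3):
  [0, 21, 8, -7]
  [14, 0, 22, 7]
  [27, 13, 0, 20]
  [18, 39, 26, 0]
D(4):
  [0, 21, 8, -7]
  [14, 0, 22, 7]
  [27, 13, 0, 20]
  [18, 39, 26, 0]
Answer: C*[0][3] = -7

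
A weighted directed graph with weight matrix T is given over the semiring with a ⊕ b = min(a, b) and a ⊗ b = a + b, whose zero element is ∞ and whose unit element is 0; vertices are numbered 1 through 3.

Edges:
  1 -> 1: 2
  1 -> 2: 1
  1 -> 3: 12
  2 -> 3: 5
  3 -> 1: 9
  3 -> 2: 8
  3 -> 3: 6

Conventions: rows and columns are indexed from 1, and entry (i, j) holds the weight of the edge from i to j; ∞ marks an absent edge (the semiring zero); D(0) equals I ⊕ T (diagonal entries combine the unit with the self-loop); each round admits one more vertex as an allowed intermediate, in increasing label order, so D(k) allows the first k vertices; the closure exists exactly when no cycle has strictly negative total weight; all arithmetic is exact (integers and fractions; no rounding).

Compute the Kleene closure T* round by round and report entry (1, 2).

D(0):
  [0, 1, 12]
  [∞, 0, 5]
  [9, 8, 0]
D(1):
  [0, 1, 12]
  [∞, 0, 5]
  [9, 8, 0]
D(2):
  [0, 1, 6]
  [∞, 0, 5]
  [9, 8, 0]
D(3):
  [0, 1, 6]
  [14, 0, 5]
  [9, 8, 0]
Answer: T*[1][2] = 1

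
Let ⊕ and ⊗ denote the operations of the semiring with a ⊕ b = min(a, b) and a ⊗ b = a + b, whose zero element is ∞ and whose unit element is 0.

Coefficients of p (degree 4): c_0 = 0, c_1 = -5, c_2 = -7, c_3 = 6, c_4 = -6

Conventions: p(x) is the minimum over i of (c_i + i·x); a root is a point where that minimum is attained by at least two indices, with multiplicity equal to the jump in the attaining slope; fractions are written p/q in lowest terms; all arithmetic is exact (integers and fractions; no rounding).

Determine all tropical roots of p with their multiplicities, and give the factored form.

hull edge (i=0, c=0) to (i=1, c=-5): slope -5, span 1
hull edge (i=1, c=-5) to (i=2, c=-7): slope -2, span 1
hull edge (i=2, c=-7) to (i=4, c=-6): slope 1/2, span 2
Factored form: p(x) = -6 ⊗ (x ⊕ (-1/2)) ⊗ (x ⊕ (-1/2)) ⊗ (x ⊕ 2) ⊗ (x ⊕ 5)
Answer: roots = -1/2 (mult 2), 2 (mult 1), 5 (mult 1)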